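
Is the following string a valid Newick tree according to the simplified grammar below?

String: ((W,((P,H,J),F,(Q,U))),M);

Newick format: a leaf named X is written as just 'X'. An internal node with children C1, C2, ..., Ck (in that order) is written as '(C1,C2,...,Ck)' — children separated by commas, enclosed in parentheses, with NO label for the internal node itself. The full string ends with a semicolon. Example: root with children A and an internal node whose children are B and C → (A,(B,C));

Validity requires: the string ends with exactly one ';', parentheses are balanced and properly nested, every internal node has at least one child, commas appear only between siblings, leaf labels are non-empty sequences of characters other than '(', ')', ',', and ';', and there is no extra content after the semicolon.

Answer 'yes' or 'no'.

Input: ((W,((P,H,J),F,(Q,U))),M);
Paren balance: 5 '(' vs 5 ')' OK
Ends with single ';': True
Full parse: OK
Valid: True

Answer: yes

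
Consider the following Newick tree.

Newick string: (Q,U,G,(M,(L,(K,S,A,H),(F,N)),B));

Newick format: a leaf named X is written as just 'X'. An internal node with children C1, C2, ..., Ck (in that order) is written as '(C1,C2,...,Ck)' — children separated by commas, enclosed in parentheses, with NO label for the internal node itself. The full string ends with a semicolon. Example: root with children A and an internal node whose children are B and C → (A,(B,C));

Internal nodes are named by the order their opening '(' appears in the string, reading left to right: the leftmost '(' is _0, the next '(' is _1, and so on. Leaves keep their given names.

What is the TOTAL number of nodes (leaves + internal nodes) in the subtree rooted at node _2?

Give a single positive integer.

Newick: (Q,U,G,(M,(L,(K,S,A,H),(F,N)),B));
Locate _2: it is the '(' at position 10 (the 3rd '(' reading left to right).
Query: subtree rooted at _2
_2: subtree_size = 1 + 9
  L: subtree_size = 1 + 0
  _3: subtree_size = 1 + 4
    K: subtree_size = 1 + 0
    S: subtree_size = 1 + 0
    A: subtree_size = 1 + 0
    H: subtree_size = 1 + 0
  _4: subtree_size = 1 + 2
    F: subtree_size = 1 + 0
    N: subtree_size = 1 + 0
Total subtree size of _2: 10

Answer: 10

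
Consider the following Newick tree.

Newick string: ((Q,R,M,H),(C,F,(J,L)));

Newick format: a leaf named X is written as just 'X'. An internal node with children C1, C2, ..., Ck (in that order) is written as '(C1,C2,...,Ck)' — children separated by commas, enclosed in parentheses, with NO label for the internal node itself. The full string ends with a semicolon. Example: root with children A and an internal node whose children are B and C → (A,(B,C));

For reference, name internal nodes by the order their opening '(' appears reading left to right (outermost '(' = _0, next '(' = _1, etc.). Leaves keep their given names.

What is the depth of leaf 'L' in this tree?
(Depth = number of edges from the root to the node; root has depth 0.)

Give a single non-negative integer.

Newick: ((Q,R,M,H),(C,F,(J,L)));
Naming internals by '(' encounter order: outermost '(' = _0, next = _1, ...
Query node: L
Path from root: _0 -> _2 -> _3 -> L
Depth of L: 3 (number of edges from root)

Answer: 3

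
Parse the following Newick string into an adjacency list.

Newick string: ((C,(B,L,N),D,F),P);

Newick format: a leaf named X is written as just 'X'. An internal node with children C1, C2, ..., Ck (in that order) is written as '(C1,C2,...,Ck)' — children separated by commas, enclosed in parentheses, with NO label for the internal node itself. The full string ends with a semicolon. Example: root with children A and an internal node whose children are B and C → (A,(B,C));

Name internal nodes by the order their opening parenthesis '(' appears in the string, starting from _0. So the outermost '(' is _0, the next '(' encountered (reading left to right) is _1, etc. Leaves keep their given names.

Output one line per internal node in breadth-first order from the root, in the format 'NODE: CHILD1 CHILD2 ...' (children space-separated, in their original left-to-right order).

Input: ((C,(B,L,N),D,F),P);
Scanning left-to-right, naming '(' by encounter order:
  pos 0: '(' -> open internal node _0 (depth 1)
  pos 1: '(' -> open internal node _1 (depth 2)
  pos 4: '(' -> open internal node _2 (depth 3)
  pos 10: ')' -> close internal node _2 (now at depth 2)
  pos 15: ')' -> close internal node _1 (now at depth 1)
  pos 18: ')' -> close internal node _0 (now at depth 0)
Total internal nodes: 3
BFS adjacency from root:
  _0: _1 P
  _1: C _2 D F
  _2: B L N

Answer: _0: _1 P
_1: C _2 D F
_2: B L N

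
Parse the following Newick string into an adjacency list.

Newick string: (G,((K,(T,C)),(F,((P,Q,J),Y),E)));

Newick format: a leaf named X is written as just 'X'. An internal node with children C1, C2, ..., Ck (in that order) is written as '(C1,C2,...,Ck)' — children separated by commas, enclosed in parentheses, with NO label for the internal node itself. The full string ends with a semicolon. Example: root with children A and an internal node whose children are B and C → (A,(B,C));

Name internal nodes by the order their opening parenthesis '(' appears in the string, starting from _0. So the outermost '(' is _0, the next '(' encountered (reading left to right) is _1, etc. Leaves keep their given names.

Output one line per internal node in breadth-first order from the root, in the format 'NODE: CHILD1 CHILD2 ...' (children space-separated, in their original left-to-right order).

Input: (G,((K,(T,C)),(F,((P,Q,J),Y),E)));
Scanning left-to-right, naming '(' by encounter order:
  pos 0: '(' -> open internal node _0 (depth 1)
  pos 3: '(' -> open internal node _1 (depth 2)
  pos 4: '(' -> open internal node _2 (depth 3)
  pos 7: '(' -> open internal node _3 (depth 4)
  pos 11: ')' -> close internal node _3 (now at depth 3)
  pos 12: ')' -> close internal node _2 (now at depth 2)
  pos 14: '(' -> open internal node _4 (depth 3)
  pos 17: '(' -> open internal node _5 (depth 4)
  pos 18: '(' -> open internal node _6 (depth 5)
  pos 24: ')' -> close internal node _6 (now at depth 4)
  pos 27: ')' -> close internal node _5 (now at depth 3)
  pos 30: ')' -> close internal node _4 (now at depth 2)
  pos 31: ')' -> close internal node _1 (now at depth 1)
  pos 32: ')' -> close internal node _0 (now at depth 0)
Total internal nodes: 7
BFS adjacency from root:
  _0: G _1
  _1: _2 _4
  _2: K _3
  _4: F _5 E
  _3: T C
  _5: _6 Y
  _6: P Q J

Answer: _0: G _1
_1: _2 _4
_2: K _3
_4: F _5 E
_3: T C
_5: _6 Y
_6: P Q J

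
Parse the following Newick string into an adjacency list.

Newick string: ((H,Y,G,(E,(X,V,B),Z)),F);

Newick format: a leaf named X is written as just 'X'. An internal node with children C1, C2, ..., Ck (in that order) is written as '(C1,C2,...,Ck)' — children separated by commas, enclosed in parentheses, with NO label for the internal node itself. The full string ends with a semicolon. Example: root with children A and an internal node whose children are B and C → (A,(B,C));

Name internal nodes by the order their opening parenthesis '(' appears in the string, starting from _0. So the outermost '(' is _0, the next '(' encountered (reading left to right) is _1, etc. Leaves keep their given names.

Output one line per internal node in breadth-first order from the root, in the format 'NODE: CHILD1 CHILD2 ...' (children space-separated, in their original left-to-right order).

Input: ((H,Y,G,(E,(X,V,B),Z)),F);
Scanning left-to-right, naming '(' by encounter order:
  pos 0: '(' -> open internal node _0 (depth 1)
  pos 1: '(' -> open internal node _1 (depth 2)
  pos 8: '(' -> open internal node _2 (depth 3)
  pos 11: '(' -> open internal node _3 (depth 4)
  pos 17: ')' -> close internal node _3 (now at depth 3)
  pos 20: ')' -> close internal node _2 (now at depth 2)
  pos 21: ')' -> close internal node _1 (now at depth 1)
  pos 24: ')' -> close internal node _0 (now at depth 0)
Total internal nodes: 4
BFS adjacency from root:
  _0: _1 F
  _1: H Y G _2
  _2: E _3 Z
  _3: X V B

Answer: _0: _1 F
_1: H Y G _2
_2: E _3 Z
_3: X V B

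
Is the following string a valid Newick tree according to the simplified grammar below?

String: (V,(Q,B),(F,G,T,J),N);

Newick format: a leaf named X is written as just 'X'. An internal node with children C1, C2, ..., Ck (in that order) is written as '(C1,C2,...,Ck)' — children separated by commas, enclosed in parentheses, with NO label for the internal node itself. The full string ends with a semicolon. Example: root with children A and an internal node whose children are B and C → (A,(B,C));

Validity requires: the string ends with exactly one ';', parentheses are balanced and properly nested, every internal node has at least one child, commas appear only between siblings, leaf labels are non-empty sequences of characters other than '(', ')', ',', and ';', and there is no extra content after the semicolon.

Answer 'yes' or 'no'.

Input: (V,(Q,B),(F,G,T,J),N);
Paren balance: 3 '(' vs 3 ')' OK
Ends with single ';': True
Full parse: OK
Valid: True

Answer: yes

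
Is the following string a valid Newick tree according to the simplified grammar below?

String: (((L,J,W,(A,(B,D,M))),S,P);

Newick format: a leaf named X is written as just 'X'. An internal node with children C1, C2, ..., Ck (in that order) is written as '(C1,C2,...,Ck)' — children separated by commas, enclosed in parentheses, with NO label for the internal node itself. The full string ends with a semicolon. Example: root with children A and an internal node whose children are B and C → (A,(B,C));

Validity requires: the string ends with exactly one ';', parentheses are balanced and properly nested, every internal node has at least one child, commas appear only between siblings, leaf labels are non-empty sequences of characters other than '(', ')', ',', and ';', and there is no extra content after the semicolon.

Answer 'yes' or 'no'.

Answer: no

Derivation:
Input: (((L,J,W,(A,(B,D,M))),S,P);
Paren balance: 5 '(' vs 4 ')' MISMATCH
Ends with single ';': True
Full parse: FAILS (expected , or ) at pos 26)
Valid: False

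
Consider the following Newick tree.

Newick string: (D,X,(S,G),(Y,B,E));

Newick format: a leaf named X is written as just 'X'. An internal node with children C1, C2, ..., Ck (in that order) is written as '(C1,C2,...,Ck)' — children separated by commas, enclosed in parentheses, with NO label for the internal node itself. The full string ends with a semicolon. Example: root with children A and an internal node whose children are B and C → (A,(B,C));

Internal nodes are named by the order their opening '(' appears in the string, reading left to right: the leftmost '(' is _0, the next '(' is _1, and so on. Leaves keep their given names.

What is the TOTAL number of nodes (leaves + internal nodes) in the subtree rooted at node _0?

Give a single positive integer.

Newick: (D,X,(S,G),(Y,B,E));
Locate _0: it is the '(' at position 0 (the 1st '(' reading left to right).
Query: subtree rooted at _0
_0: subtree_size = 1 + 9
  D: subtree_size = 1 + 0
  X: subtree_size = 1 + 0
  _1: subtree_size = 1 + 2
    S: subtree_size = 1 + 0
    G: subtree_size = 1 + 0
  _2: subtree_size = 1 + 3
    Y: subtree_size = 1 + 0
    B: subtree_size = 1 + 0
    E: subtree_size = 1 + 0
Total subtree size of _0: 10

Answer: 10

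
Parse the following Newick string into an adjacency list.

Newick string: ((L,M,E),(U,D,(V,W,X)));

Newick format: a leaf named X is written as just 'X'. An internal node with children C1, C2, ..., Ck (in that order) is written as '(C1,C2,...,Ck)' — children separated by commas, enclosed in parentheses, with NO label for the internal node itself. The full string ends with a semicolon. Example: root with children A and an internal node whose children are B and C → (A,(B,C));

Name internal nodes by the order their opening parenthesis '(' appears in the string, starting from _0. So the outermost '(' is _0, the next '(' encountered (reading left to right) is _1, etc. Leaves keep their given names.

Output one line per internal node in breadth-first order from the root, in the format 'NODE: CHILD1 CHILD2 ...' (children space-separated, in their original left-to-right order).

Input: ((L,M,E),(U,D,(V,W,X)));
Scanning left-to-right, naming '(' by encounter order:
  pos 0: '(' -> open internal node _0 (depth 1)
  pos 1: '(' -> open internal node _1 (depth 2)
  pos 7: ')' -> close internal node _1 (now at depth 1)
  pos 9: '(' -> open internal node _2 (depth 2)
  pos 14: '(' -> open internal node _3 (depth 3)
  pos 20: ')' -> close internal node _3 (now at depth 2)
  pos 21: ')' -> close internal node _2 (now at depth 1)
  pos 22: ')' -> close internal node _0 (now at depth 0)
Total internal nodes: 4
BFS adjacency from root:
  _0: _1 _2
  _1: L M E
  _2: U D _3
  _3: V W X

Answer: _0: _1 _2
_1: L M E
_2: U D _3
_3: V W X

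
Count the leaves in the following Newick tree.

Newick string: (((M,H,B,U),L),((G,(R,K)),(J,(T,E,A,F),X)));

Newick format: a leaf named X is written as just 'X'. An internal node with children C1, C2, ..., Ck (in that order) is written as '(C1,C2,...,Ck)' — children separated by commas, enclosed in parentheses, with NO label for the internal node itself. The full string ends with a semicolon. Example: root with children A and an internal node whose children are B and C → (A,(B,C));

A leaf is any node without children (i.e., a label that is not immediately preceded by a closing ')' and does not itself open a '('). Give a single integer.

Answer: 14

Derivation:
Newick: (((M,H,B,U),L),((G,(R,K)),(J,(T,E,A,F),X)));
Scan left-to-right; a leaf is any maximal label run not followed by '(':
  pos 3: leaf 'M' → count = 1
  pos 5: leaf 'H' → count = 2
  pos 7: leaf 'B' → count = 3
  pos 9: leaf 'U' → count = 4
  pos 12: leaf 'L' → count = 5
  pos 17: leaf 'G' → count = 6
  pos 20: leaf 'R' → count = 7
  pos 22: leaf 'K' → count = 8
  pos 27: leaf 'J' → count = 9
  pos 30: leaf 'T' → count = 10
  pos 32: leaf 'E' → count = 11
  pos 34: leaf 'A' → count = 12
  pos 36: leaf 'F' → count = 13
  pos 39: leaf 'X' → count = 14
Total leaves: 14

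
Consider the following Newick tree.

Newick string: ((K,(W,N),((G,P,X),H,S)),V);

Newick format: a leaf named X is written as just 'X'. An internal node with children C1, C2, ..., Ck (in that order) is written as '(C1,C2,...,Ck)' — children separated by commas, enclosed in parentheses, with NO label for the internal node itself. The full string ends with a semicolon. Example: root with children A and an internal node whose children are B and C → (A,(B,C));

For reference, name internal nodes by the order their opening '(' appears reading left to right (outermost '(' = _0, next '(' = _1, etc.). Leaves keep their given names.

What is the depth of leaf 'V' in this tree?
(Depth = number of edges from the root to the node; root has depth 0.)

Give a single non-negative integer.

Newick: ((K,(W,N),((G,P,X),H,S)),V);
Naming internals by '(' encounter order: outermost '(' = _0, next = _1, ...
Query node: V
Path from root: _0 -> V
Depth of V: 1 (number of edges from root)

Answer: 1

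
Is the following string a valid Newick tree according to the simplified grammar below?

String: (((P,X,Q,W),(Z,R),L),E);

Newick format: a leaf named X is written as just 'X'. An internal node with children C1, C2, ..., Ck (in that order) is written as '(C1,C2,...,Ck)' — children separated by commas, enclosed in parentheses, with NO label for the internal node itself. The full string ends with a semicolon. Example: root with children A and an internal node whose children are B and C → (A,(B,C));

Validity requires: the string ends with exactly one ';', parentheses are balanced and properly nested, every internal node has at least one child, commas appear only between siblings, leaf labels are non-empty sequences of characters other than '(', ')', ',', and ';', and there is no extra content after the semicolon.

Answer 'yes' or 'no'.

Answer: yes

Derivation:
Input: (((P,X,Q,W),(Z,R),L),E);
Paren balance: 4 '(' vs 4 ')' OK
Ends with single ';': True
Full parse: OK
Valid: True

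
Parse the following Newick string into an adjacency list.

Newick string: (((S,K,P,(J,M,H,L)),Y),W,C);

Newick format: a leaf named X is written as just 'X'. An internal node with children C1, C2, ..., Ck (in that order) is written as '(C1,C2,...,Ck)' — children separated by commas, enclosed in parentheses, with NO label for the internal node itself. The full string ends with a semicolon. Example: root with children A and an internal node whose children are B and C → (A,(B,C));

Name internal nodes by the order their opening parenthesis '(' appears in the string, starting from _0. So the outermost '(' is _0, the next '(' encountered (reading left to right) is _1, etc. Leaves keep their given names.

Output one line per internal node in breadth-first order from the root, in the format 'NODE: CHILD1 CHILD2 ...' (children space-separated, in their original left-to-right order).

Input: (((S,K,P,(J,M,H,L)),Y),W,C);
Scanning left-to-right, naming '(' by encounter order:
  pos 0: '(' -> open internal node _0 (depth 1)
  pos 1: '(' -> open internal node _1 (depth 2)
  pos 2: '(' -> open internal node _2 (depth 3)
  pos 9: '(' -> open internal node _3 (depth 4)
  pos 17: ')' -> close internal node _3 (now at depth 3)
  pos 18: ')' -> close internal node _2 (now at depth 2)
  pos 21: ')' -> close internal node _1 (now at depth 1)
  pos 26: ')' -> close internal node _0 (now at depth 0)
Total internal nodes: 4
BFS adjacency from root:
  _0: _1 W C
  _1: _2 Y
  _2: S K P _3
  _3: J M H L

Answer: _0: _1 W C
_1: _2 Y
_2: S K P _3
_3: J M H L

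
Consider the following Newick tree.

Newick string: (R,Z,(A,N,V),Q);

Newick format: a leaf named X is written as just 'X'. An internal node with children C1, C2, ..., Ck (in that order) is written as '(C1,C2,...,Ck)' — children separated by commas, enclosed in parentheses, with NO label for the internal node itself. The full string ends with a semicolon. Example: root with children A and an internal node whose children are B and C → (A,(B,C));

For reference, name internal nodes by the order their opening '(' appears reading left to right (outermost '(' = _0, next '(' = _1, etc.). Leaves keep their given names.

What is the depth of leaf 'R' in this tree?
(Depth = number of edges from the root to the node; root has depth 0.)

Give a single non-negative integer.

Newick: (R,Z,(A,N,V),Q);
Naming internals by '(' encounter order: outermost '(' = _0, next = _1, ...
Query node: R
Path from root: _0 -> R
Depth of R: 1 (number of edges from root)

Answer: 1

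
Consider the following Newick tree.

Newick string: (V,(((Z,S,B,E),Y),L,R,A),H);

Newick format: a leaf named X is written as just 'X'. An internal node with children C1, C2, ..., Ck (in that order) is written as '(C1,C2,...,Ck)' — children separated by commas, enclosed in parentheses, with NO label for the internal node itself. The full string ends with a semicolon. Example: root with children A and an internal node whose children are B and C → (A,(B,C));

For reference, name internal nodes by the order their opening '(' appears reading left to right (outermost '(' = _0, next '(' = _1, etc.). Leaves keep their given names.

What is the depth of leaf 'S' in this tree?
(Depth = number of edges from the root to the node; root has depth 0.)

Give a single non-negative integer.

Newick: (V,(((Z,S,B,E),Y),L,R,A),H);
Naming internals by '(' encounter order: outermost '(' = _0, next = _1, ...
Query node: S
Path from root: _0 -> _1 -> _2 -> _3 -> S
Depth of S: 4 (number of edges from root)

Answer: 4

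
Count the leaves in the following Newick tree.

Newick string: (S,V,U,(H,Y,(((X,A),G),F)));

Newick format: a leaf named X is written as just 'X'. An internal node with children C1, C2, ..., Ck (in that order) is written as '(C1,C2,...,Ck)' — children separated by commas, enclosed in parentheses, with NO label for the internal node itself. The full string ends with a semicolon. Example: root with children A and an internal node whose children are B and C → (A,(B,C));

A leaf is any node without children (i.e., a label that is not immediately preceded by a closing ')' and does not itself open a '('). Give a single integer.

Answer: 9

Derivation:
Newick: (S,V,U,(H,Y,(((X,A),G),F)));
Scan left-to-right; a leaf is any maximal label run not followed by '(':
  pos 1: leaf 'S' → count = 1
  pos 3: leaf 'V' → count = 2
  pos 5: leaf 'U' → count = 3
  pos 8: leaf 'H' → count = 4
  pos 10: leaf 'Y' → count = 5
  pos 15: leaf 'X' → count = 6
  pos 17: leaf 'A' → count = 7
  pos 20: leaf 'G' → count = 8
  pos 23: leaf 'F' → count = 9
Total leaves: 9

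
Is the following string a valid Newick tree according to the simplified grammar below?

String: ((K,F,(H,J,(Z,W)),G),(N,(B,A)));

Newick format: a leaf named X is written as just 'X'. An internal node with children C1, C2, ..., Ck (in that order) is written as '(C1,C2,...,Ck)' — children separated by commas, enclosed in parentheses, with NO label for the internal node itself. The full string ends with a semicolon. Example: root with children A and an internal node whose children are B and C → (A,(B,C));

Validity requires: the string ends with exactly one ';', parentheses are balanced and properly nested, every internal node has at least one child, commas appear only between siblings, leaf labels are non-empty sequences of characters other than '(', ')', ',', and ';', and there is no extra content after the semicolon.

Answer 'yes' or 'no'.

Answer: yes

Derivation:
Input: ((K,F,(H,J,(Z,W)),G),(N,(B,A)));
Paren balance: 6 '(' vs 6 ')' OK
Ends with single ';': True
Full parse: OK
Valid: True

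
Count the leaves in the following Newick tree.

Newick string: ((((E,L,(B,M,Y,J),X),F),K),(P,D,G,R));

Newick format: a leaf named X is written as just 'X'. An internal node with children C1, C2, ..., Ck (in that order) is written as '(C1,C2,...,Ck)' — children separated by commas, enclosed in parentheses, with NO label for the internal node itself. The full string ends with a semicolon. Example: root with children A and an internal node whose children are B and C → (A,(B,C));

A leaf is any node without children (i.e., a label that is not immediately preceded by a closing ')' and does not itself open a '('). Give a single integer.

Answer: 13

Derivation:
Newick: ((((E,L,(B,M,Y,J),X),F),K),(P,D,G,R));
Scan left-to-right; a leaf is any maximal label run not followed by '(':
  pos 4: leaf 'E' → count = 1
  pos 6: leaf 'L' → count = 2
  pos 9: leaf 'B' → count = 3
  pos 11: leaf 'M' → count = 4
  pos 13: leaf 'Y' → count = 5
  pos 15: leaf 'J' → count = 6
  pos 18: leaf 'X' → count = 7
  pos 21: leaf 'F' → count = 8
  pos 24: leaf 'K' → count = 9
  pos 28: leaf 'P' → count = 10
  pos 30: leaf 'D' → count = 11
  pos 32: leaf 'G' → count = 12
  pos 34: leaf 'R' → count = 13
Total leaves: 13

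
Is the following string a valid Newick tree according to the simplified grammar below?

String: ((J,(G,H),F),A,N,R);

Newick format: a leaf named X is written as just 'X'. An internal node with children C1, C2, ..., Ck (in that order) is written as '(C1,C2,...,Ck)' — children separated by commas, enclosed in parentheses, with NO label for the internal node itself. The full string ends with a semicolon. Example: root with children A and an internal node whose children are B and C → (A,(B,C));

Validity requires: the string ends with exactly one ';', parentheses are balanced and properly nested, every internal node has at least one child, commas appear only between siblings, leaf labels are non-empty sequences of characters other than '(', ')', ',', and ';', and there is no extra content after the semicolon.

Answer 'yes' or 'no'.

Answer: yes

Derivation:
Input: ((J,(G,H),F),A,N,R);
Paren balance: 3 '(' vs 3 ')' OK
Ends with single ';': True
Full parse: OK
Valid: True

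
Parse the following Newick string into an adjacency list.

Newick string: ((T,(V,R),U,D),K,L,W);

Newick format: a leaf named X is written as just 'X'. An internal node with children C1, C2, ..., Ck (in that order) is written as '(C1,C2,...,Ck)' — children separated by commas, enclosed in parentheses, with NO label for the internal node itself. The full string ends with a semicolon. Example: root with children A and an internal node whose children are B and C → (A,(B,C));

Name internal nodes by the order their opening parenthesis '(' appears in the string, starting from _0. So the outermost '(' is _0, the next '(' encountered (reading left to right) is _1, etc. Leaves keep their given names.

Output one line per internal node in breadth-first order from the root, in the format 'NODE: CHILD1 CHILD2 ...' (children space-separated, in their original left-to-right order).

Input: ((T,(V,R),U,D),K,L,W);
Scanning left-to-right, naming '(' by encounter order:
  pos 0: '(' -> open internal node _0 (depth 1)
  pos 1: '(' -> open internal node _1 (depth 2)
  pos 4: '(' -> open internal node _2 (depth 3)
  pos 8: ')' -> close internal node _2 (now at depth 2)
  pos 13: ')' -> close internal node _1 (now at depth 1)
  pos 20: ')' -> close internal node _0 (now at depth 0)
Total internal nodes: 3
BFS adjacency from root:
  _0: _1 K L W
  _1: T _2 U D
  _2: V R

Answer: _0: _1 K L W
_1: T _2 U D
_2: V R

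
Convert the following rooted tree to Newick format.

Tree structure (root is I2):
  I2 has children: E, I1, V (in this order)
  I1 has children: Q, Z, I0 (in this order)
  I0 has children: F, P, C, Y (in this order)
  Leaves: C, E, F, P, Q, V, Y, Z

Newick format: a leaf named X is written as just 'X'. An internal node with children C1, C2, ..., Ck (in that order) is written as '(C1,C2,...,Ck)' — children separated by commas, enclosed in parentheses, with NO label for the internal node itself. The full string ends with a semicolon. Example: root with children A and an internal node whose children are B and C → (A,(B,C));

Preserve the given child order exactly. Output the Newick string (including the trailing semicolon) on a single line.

internal I2 with children ['E', 'I1', 'V']
  leaf 'E' → 'E'
  internal I1 with children ['Q', 'Z', 'I0']
    leaf 'Q' → 'Q'
    leaf 'Z' → 'Z'
    internal I0 with children ['F', 'P', 'C', 'Y']
      leaf 'F' → 'F'
      leaf 'P' → 'P'
      leaf 'C' → 'C'
      leaf 'Y' → 'Y'
    → '(F,P,C,Y)'
  → '(Q,Z,(F,P,C,Y))'
  leaf 'V' → 'V'
→ '(E,(Q,Z,(F,P,C,Y)),V)'
Final: (E,(Q,Z,(F,P,C,Y)),V);

Answer: (E,(Q,Z,(F,P,C,Y)),V);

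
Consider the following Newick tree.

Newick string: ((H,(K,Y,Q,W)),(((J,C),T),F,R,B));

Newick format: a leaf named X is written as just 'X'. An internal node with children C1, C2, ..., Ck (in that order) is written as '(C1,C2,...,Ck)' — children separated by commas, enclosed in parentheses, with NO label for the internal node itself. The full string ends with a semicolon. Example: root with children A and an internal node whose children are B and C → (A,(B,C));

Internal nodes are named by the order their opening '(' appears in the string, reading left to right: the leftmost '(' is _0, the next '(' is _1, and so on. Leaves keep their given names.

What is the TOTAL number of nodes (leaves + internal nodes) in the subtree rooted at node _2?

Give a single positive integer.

Answer: 5

Derivation:
Newick: ((H,(K,Y,Q,W)),(((J,C),T),F,R,B));
Locate _2: it is the '(' at position 4 (the 3rd '(' reading left to right).
Query: subtree rooted at _2
_2: subtree_size = 1 + 4
  K: subtree_size = 1 + 0
  Y: subtree_size = 1 + 0
  Q: subtree_size = 1 + 0
  W: subtree_size = 1 + 0
Total subtree size of _2: 5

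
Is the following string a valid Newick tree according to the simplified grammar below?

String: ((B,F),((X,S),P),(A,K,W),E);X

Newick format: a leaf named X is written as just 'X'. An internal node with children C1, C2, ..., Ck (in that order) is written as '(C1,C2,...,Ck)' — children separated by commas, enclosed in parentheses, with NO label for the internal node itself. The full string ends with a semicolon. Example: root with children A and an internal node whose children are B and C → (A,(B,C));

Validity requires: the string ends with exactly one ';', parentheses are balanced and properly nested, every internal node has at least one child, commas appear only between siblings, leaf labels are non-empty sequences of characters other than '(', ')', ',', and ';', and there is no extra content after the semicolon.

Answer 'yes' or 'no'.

Answer: no

Derivation:
Input: ((B,F),((X,S),P),(A,K,W),E);X
Paren balance: 5 '(' vs 5 ')' OK
Ends with single ';': False
Full parse: FAILS (must end with ;)
Valid: False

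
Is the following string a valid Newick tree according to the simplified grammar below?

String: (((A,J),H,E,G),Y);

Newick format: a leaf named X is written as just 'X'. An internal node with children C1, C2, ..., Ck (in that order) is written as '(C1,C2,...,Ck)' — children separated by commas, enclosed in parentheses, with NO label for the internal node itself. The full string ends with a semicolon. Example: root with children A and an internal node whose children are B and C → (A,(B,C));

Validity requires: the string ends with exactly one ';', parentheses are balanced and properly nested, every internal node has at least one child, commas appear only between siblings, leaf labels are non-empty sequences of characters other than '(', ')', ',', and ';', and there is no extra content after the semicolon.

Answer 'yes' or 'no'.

Input: (((A,J),H,E,G),Y);
Paren balance: 3 '(' vs 3 ')' OK
Ends with single ';': True
Full parse: OK
Valid: True

Answer: yes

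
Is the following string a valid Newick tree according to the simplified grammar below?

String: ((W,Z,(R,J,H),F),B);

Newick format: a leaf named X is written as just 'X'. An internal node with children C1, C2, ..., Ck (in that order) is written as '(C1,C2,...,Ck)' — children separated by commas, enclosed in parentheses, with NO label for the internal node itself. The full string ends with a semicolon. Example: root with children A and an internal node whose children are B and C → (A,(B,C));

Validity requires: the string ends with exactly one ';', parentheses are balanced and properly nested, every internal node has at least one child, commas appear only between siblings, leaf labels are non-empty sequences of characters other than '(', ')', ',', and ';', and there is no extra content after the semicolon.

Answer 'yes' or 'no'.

Input: ((W,Z,(R,J,H),F),B);
Paren balance: 3 '(' vs 3 ')' OK
Ends with single ';': True
Full parse: OK
Valid: True

Answer: yes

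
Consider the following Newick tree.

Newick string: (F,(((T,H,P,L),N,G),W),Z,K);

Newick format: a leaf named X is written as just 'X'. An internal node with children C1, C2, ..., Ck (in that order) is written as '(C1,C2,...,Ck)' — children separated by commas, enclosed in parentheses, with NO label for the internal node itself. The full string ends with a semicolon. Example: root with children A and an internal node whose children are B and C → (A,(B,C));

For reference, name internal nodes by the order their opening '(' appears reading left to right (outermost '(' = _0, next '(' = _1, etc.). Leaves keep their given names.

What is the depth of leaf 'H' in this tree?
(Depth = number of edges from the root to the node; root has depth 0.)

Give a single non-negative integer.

Newick: (F,(((T,H,P,L),N,G),W),Z,K);
Naming internals by '(' encounter order: outermost '(' = _0, next = _1, ...
Query node: H
Path from root: _0 -> _1 -> _2 -> _3 -> H
Depth of H: 4 (number of edges from root)

Answer: 4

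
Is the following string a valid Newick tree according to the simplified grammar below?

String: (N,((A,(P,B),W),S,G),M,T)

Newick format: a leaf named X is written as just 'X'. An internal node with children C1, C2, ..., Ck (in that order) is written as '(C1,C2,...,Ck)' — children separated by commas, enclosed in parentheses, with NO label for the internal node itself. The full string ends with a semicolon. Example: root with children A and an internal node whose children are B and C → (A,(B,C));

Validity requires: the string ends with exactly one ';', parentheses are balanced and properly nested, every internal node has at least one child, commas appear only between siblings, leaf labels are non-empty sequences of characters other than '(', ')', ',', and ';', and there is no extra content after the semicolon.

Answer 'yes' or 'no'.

Input: (N,((A,(P,B),W),S,G),M,T)
Paren balance: 4 '(' vs 4 ')' OK
Ends with single ';': False
Full parse: FAILS (must end with ;)
Valid: False

Answer: no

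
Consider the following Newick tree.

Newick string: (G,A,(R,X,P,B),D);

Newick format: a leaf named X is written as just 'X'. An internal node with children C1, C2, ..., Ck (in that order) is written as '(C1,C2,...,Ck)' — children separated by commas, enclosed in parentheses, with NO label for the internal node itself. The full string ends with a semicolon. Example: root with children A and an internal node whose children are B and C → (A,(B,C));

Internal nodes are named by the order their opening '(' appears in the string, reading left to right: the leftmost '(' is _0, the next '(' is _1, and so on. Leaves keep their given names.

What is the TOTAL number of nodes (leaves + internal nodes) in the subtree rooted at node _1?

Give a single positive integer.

Answer: 5

Derivation:
Newick: (G,A,(R,X,P,B),D);
Locate _1: it is the '(' at position 5 (the 2nd '(' reading left to right).
Query: subtree rooted at _1
_1: subtree_size = 1 + 4
  R: subtree_size = 1 + 0
  X: subtree_size = 1 + 0
  P: subtree_size = 1 + 0
  B: subtree_size = 1 + 0
Total subtree size of _1: 5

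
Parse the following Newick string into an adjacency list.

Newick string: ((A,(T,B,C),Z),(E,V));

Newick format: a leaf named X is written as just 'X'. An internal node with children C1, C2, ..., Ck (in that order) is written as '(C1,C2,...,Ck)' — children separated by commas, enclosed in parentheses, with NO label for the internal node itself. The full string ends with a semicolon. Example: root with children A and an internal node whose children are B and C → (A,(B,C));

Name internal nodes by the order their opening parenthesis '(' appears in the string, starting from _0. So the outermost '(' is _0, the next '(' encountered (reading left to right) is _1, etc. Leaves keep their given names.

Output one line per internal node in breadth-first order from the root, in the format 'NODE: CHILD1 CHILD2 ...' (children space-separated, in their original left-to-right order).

Input: ((A,(T,B,C),Z),(E,V));
Scanning left-to-right, naming '(' by encounter order:
  pos 0: '(' -> open internal node _0 (depth 1)
  pos 1: '(' -> open internal node _1 (depth 2)
  pos 4: '(' -> open internal node _2 (depth 3)
  pos 10: ')' -> close internal node _2 (now at depth 2)
  pos 13: ')' -> close internal node _1 (now at depth 1)
  pos 15: '(' -> open internal node _3 (depth 2)
  pos 19: ')' -> close internal node _3 (now at depth 1)
  pos 20: ')' -> close internal node _0 (now at depth 0)
Total internal nodes: 4
BFS adjacency from root:
  _0: _1 _3
  _1: A _2 Z
  _3: E V
  _2: T B C

Answer: _0: _1 _3
_1: A _2 Z
_3: E V
_2: T B C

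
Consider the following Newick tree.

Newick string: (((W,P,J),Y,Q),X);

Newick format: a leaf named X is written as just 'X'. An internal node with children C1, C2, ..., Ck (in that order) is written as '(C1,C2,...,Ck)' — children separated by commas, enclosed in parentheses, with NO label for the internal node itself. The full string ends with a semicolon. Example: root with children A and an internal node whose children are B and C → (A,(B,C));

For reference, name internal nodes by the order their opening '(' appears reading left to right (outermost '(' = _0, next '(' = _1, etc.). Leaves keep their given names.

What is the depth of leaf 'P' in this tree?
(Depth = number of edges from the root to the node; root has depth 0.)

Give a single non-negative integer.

Newick: (((W,P,J),Y,Q),X);
Naming internals by '(' encounter order: outermost '(' = _0, next = _1, ...
Query node: P
Path from root: _0 -> _1 -> _2 -> P
Depth of P: 3 (number of edges from root)

Answer: 3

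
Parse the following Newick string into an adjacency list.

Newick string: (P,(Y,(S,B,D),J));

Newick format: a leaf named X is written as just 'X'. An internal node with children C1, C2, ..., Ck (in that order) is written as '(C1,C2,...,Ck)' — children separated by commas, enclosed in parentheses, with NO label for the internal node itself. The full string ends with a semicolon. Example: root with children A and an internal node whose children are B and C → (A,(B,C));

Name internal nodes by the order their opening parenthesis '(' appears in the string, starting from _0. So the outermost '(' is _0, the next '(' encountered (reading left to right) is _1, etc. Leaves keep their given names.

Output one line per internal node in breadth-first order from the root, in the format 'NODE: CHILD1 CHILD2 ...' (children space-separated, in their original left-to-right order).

Input: (P,(Y,(S,B,D),J));
Scanning left-to-right, naming '(' by encounter order:
  pos 0: '(' -> open internal node _0 (depth 1)
  pos 3: '(' -> open internal node _1 (depth 2)
  pos 6: '(' -> open internal node _2 (depth 3)
  pos 12: ')' -> close internal node _2 (now at depth 2)
  pos 15: ')' -> close internal node _1 (now at depth 1)
  pos 16: ')' -> close internal node _0 (now at depth 0)
Total internal nodes: 3
BFS adjacency from root:
  _0: P _1
  _1: Y _2 J
  _2: S B D

Answer: _0: P _1
_1: Y _2 J
_2: S B D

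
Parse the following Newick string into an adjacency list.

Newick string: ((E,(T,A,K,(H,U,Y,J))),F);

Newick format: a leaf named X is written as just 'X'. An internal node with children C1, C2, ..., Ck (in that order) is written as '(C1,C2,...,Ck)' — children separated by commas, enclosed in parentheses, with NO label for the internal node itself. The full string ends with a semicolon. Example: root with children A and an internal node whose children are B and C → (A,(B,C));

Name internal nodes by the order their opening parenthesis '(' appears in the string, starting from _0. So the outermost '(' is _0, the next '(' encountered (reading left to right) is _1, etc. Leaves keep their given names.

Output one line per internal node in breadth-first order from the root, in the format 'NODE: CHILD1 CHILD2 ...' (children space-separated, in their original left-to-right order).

Answer: _0: _1 F
_1: E _2
_2: T A K _3
_3: H U Y J

Derivation:
Input: ((E,(T,A,K,(H,U,Y,J))),F);
Scanning left-to-right, naming '(' by encounter order:
  pos 0: '(' -> open internal node _0 (depth 1)
  pos 1: '(' -> open internal node _1 (depth 2)
  pos 4: '(' -> open internal node _2 (depth 3)
  pos 11: '(' -> open internal node _3 (depth 4)
  pos 19: ')' -> close internal node _3 (now at depth 3)
  pos 20: ')' -> close internal node _2 (now at depth 2)
  pos 21: ')' -> close internal node _1 (now at depth 1)
  pos 24: ')' -> close internal node _0 (now at depth 0)
Total internal nodes: 4
BFS adjacency from root:
  _0: _1 F
  _1: E _2
  _2: T A K _3
  _3: H U Y J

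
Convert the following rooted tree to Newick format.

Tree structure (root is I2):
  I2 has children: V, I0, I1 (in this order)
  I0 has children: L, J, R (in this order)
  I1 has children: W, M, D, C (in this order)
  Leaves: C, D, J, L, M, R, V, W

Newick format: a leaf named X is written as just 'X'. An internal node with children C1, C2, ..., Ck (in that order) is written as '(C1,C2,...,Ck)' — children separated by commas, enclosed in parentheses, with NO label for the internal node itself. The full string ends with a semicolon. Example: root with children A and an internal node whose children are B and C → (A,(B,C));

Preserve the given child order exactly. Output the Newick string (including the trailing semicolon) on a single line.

Answer: (V,(L,J,R),(W,M,D,C));

Derivation:
internal I2 with children ['V', 'I0', 'I1']
  leaf 'V' → 'V'
  internal I0 with children ['L', 'J', 'R']
    leaf 'L' → 'L'
    leaf 'J' → 'J'
    leaf 'R' → 'R'
  → '(L,J,R)'
  internal I1 with children ['W', 'M', 'D', 'C']
    leaf 'W' → 'W'
    leaf 'M' → 'M'
    leaf 'D' → 'D'
    leaf 'C' → 'C'
  → '(W,M,D,C)'
→ '(V,(L,J,R),(W,M,D,C))'
Final: (V,(L,J,R),(W,M,D,C));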